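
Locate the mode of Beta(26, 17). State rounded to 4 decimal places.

0.6098

With α,β > 1, mode = (α−1)/(α+β−2) = 25/41 = 0.6098.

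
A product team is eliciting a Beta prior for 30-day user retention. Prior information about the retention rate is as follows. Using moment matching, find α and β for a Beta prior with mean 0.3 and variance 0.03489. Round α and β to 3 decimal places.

α = 1.506, β = 3.513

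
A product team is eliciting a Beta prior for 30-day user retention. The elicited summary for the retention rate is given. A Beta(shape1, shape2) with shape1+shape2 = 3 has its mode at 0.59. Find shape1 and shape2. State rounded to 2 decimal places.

Mode = (shape1−1)/(κ−2) with κ = shape1+shape2, so shape1−1 = 0.59·1 = 0.59.
shape1 = 1.59; shape2 = κ − shape1 = 1.41.

shape1 = 1.59, shape2 = 1.41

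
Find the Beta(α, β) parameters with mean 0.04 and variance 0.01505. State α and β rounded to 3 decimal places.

α = 0.062, β = 1.489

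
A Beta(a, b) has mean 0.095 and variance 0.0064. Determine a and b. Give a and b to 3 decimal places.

By moment matching, a+b = μ(1−μ)/σ² − 1 = (0.095·0.905)/0.0064 − 1 = 13.4336 − 1 = 12.4336.
Since a/(a+b) = μ, a = 0.095·12.4336 = 1.181 and b = 0.905·12.4336 = 11.252.

a = 1.181, b = 11.252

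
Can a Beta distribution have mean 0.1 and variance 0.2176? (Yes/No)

For any Beta, Var(X) < E[X]·(1−E[X]).
Here μ(1−μ) = 0.1×0.9 = 0.09, and 0.2176 ≥ 0.09.

No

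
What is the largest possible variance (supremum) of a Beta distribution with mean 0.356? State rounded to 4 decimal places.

0.2293

Var = μ(1−μ)/(α+β+1), which approaches μ(1−μ) as α+β → 0.
So the supremum is μ(1−μ) = 0.356×0.644 = 0.2293.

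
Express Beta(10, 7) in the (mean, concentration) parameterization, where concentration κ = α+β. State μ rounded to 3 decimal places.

μ = 0.588, κ = 17

κ = α+β = 10+7 = 17; μ = α/κ = 10/17 = 0.588.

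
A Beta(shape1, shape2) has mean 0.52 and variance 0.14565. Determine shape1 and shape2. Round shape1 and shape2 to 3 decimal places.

shape1 = 0.371, shape2 = 0.343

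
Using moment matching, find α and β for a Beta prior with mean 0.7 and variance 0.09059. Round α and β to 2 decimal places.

Let s = α+β. The Beta variance is μ(1−μ)/(s+1).
So s+1 = μ(1−μ)/σ² = (0.7×0.3)/0.09059 = 0.21/0.09059 = 2.3181, giving s = 1.3181.
Then α = μs = 0.7×1.3181 = 0.92 and β = (1−μ)s = 0.3×1.3181 = 0.40.

α = 0.92, β = 0.40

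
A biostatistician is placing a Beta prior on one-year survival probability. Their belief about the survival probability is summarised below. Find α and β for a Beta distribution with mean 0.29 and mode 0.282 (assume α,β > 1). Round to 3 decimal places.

α = 15.805, β = 38.695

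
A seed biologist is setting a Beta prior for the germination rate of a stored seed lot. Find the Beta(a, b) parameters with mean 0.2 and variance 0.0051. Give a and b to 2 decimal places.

Let s = a+b. The Beta variance is μ(1−μ)/(s+1).
So s+1 = μ(1−μ)/σ² = (0.2×0.8)/0.0051 = 0.16/0.0051 = 31.3725, giving s = 30.3725.
Then a = μs = 0.2×30.3725 = 6.07 and b = (1−μ)s = 0.8×30.3725 = 24.30.

a = 6.07, b = 24.30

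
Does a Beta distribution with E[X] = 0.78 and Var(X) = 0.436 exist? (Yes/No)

The Beta variance bound is σ² < μ(1−μ).
Here μ(1−μ) = 0.78×0.22 = 0.1716, and 0.436 ≥ 0.1716.

No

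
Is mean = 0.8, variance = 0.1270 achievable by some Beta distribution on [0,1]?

Yes

For any Beta, Var(X) < E[X]·(1−E[X]).
Here μ(1−μ) = 0.8×0.2 = 0.16, and 0.1270 < 0.16.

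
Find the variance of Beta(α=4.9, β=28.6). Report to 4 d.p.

0.0036

μ = 4.9/33.5 = 0.146269; Var = μ(1−μ)/(α+β+1) = 0.1248741/34.5 = 0.0036.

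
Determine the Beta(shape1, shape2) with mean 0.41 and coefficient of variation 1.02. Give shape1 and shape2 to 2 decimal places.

Var = (CV·μ)² = (1.02×0.41)² = 0.174891.
shape1+shape2 = μ(1−μ)/Var − 1 = 0.2419/0.174891 − 1 = 0.3831.
Thus shape1 = 0.41·0.3831 = 0.16 and shape2 = 0.59·0.3831 = 0.23.

shape1 = 0.16, shape2 = 0.23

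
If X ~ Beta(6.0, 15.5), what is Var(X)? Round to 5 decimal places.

0.00894

μ = 6.0/21.5 = 0.279070; Var = μ(1−μ)/(α+β+1) = 0.2011898/22.5 = 0.00894.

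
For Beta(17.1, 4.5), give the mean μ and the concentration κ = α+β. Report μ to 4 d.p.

μ = 0.7917, κ = 21.6

κ = α+β = 17.1+4.5 = 21.6; μ = α/κ = 17.1/21.6 = 0.7917.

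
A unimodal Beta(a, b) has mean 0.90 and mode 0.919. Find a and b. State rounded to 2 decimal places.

With s = a+b: μ = a/s and mode = (a−1)/(s−2). Eliminating a = μs,
μs − 1 = m(s−2) ⇒ s(μ−m) = 1−2m ⇒ s = -0.838/-0.019 = 44.1053.
So a = μs = 39.69, b = (1−μ)s = 4.41.

a = 39.69, b = 4.41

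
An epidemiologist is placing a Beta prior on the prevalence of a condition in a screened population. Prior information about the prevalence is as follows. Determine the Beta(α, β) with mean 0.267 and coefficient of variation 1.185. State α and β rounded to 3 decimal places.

σ = CV·μ = 1.185×0.267 = 0.31640, so σ² = 0.100106.
s+1 = μ(1−μ)/σ² = 0.195711/0.100106 = 1.9550, so s = α+β = 0.9550.
α = μs = 0.255, β = (1−μ)s = 0.700.

α = 0.255, β = 0.700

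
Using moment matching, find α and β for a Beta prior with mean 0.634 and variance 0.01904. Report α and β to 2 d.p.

By moment matching, α+β = μ(1−μ)/σ² − 1 = (0.634·0.366)/0.01904 − 1 = 12.1872 − 1 = 11.1872.
Since α/(α+β) = μ, α = 0.634·11.1872 = 7.09 and β = 0.366·11.1872 = 4.09.

α = 7.09, β = 4.09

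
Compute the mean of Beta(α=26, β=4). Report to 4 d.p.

E[X] = α/(α+β) = 26/30 = 0.8667.

0.8667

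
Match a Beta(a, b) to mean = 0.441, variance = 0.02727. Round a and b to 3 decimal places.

a = 3.546, b = 4.494

Write ν = a+b; then a = μν and Var = μ(1−μ)/(ν+1).
ν = μ(1−μ)/Var − 1 = 0.246519/0.02727 − 1 = 8.0399.
a = 0.441·8.0399 = 3.546, b = 0.559·8.0399 = 4.494.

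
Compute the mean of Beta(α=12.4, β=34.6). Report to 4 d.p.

0.2638

E[X] = α/(α+β) = 12.4/47.0 = 0.2638.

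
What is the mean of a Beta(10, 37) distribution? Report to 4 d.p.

E[X] = α/(α+β) = 10/47 = 0.2128.

0.2128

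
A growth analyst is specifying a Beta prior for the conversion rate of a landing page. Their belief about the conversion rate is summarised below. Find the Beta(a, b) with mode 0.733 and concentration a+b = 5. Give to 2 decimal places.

a = 3.20, b = 1.80

For a,b>1 the mode is (a−1)/(a+b−2), so a = mode·(κ−2)+1 = 0.733×3+1 = 3.20.
And b = (1−mode)·(κ−2)+1 = 0.267×3+1 = 1.80.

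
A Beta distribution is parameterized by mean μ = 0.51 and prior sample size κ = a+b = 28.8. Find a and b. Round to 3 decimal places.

a = μκ = 0.51×28.8 = 14.688 and b = (1−μ)κ = 0.49×28.8 = 14.112.

a = 14.688, b = 14.112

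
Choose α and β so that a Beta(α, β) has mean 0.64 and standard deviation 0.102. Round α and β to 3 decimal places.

σ² = 0.102² = 0.010404.
With s = α+β, Var = μ(1−μ)/(s+1), so s+1 = (0.64×0.36)/0.010404 = 22.1453 and s = 21.1453.
α = μs = 13.533, β = (1−μ)s = 7.612.

α = 13.533, β = 7.612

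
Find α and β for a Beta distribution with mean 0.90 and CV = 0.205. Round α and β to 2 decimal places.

α = 1.48, β = 0.16

Var = (CV·μ)² = (0.205×0.90)² = 0.034040.
α+β = μ(1−μ)/Var − 1 = 0.0900/0.034040 − 1 = 1.6439.
Thus α = 0.90·1.6439 = 1.48 and β = 0.10·1.6439 = 0.16.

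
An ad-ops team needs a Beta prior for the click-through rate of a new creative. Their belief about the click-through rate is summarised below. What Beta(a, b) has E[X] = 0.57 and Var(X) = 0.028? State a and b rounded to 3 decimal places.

Let s = a+b. The Beta variance is μ(1−μ)/(s+1).
So s+1 = μ(1−μ)/σ² = (0.57×0.43)/0.028 = 0.2451/0.028 = 8.7536, giving s = 7.7536.
Then a = μs = 0.57×7.7536 = 4.420 and b = (1−μ)s = 0.43×7.7536 = 3.334.

a = 4.420, b = 3.334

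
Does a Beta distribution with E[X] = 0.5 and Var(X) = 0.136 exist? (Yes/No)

Yes

For any Beta, Var(X) < E[X]·(1−E[X]).
Here μ(1−μ) = 0.5×0.5 = 0.25, and 0.136 < 0.25.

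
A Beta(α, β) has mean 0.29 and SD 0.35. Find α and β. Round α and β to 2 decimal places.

First σ² = 0.1225. Setting α = μn, β = (1−μ)n with n = α+β,
μ(1−μ)/(n+1) = 0.1225 ⇒ n+1 = 0.2059/0.1225 = 1.6808 ⇒ n = 0.6808.
Hence α = 0.29×0.6808 = 0.20, β = 0.71×0.6808 = 0.48.

α = 0.20, β = 0.48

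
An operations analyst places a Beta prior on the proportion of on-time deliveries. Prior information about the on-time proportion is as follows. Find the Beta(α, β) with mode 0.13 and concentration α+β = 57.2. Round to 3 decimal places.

α = 8.176, β = 49.024

For α,β>1 the mode is (α−1)/(α+β−2), so α = mode·(κ−2)+1 = 0.13×55.2+1 = 8.176.
And β = (1−mode)·(κ−2)+1 = 0.87×55.2+1 = 49.024.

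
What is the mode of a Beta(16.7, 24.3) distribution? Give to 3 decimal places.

With α,β > 1, mode = (α−1)/(α+β−2) = 15.7/39.0 = 0.403.

0.403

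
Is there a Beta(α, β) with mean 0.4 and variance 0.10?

Yes

For any Beta, Var(X) < E[X]·(1−E[X]).
Here μ(1−μ) = 0.4×0.6 = 0.24, and 0.10 < 0.24.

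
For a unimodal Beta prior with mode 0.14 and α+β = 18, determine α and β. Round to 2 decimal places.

Since the density peak of Beta(α,β) is at (α−1)/(α+β−2),
α = 1 + 0.14(18−2) = 3.24 and β = 18 − 3.24 = 14.76.

α = 3.24, β = 14.76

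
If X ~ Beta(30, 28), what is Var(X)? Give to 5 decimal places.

μ = 30/58 = 0.517241; Var = μ(1−μ)/(α+β+1) = 0.2497027/59 = 0.00423.

0.00423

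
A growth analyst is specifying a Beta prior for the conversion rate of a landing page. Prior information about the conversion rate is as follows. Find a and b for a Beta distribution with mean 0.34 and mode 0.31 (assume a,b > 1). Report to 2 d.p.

a = 4.31, b = 8.36

With s = a+b: μ = a/s and mode = (a−1)/(s−2). Eliminating a = μs,
μs − 1 = m(s−2) ⇒ s(μ−m) = 1−2m ⇒ s = 0.38/0.03 = 12.6667.
So a = μs = 4.31, b = (1−μ)s = 8.36.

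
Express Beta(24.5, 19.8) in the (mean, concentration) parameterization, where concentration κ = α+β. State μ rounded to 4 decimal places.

μ = 0.5530, κ = 44.3

κ = α+β = 24.5+19.8 = 44.3; μ = α/κ = 24.5/44.3 = 0.5530.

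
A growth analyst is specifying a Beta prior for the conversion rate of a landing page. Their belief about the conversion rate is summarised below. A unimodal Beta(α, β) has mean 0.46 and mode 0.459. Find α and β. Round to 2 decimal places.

With s = α+β: μ = α/s and mode = (α−1)/(s−2). Eliminating α = μs,
μs − 1 = m(s−2) ⇒ s(μ−m) = 1−2m ⇒ s = 0.082/0.001 = 82.0000.
So α = μs = 37.72, β = (1−μ)s = 44.28.

α = 37.72, β = 44.28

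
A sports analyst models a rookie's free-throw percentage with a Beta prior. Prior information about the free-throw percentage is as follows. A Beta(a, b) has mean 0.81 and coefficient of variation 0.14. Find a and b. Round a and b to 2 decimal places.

σ = CV·μ = 0.14×0.81 = 0.11340, so σ² = 0.012860.
s+1 = μ(1−μ)/σ² = 0.1539/0.012860 = 11.9678, so s = a+b = 10.9678.
a = μs = 8.88, b = (1−μ)s = 2.08.

a = 8.88, b = 2.08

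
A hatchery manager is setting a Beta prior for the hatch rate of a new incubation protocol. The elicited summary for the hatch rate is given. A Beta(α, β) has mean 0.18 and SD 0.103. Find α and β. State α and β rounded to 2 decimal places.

α = 2.32, β = 10.59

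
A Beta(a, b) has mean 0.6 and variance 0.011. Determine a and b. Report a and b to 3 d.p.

a = 12.491, b = 8.327

Let s = a+b. The Beta variance is μ(1−μ)/(s+1).
So s+1 = μ(1−μ)/σ² = (0.6×0.4)/0.011 = 0.24/0.011 = 21.8182, giving s = 20.8182.
Then a = μs = 0.6×20.8182 = 12.491 and b = (1−μ)s = 0.4×20.8182 = 8.327.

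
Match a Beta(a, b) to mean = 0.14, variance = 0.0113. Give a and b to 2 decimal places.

a = 1.35, b = 8.30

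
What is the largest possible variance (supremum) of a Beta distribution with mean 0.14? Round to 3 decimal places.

Var = μ(1−μ)/(α+β+1), which approaches μ(1−μ) as α+β → 0.
So the supremum is μ(1−μ) = 0.14×0.86 = 0.120.

0.120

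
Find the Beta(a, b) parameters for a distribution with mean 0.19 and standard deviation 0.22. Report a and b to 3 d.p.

a = 0.414, b = 1.766

Variance = 0.22² = 0.0484. The moment-matching identity a+b = μ(1−μ)/Var − 1 gives
a+b = 0.1539/0.0484 − 1 = 2.1798, so a = μ·2.1798 = 0.414 and b = (1−μ)·2.1798 = 1.766.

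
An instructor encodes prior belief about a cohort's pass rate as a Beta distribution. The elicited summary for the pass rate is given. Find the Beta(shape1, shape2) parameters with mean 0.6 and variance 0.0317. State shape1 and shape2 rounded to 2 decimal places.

By moment matching, shape1+shape2 = μ(1−μ)/σ² − 1 = (0.6·0.4)/0.0317 − 1 = 7.5710 − 1 = 6.5710.
Since shape1/(shape1+shape2) = μ, shape1 = 0.6·6.5710 = 3.94 and shape2 = 0.4·6.5710 = 2.63.

shape1 = 3.94, shape2 = 2.63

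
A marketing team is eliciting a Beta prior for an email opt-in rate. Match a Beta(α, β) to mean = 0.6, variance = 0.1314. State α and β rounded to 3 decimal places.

Let s = α+β. The Beta variance is μ(1−μ)/(s+1).
So s+1 = μ(1−μ)/σ² = (0.6×0.4)/0.1314 = 0.24/0.1314 = 1.8265, giving s = 0.8265.
Then α = μs = 0.6×0.8265 = 0.496 and β = (1−μ)s = 0.4×0.8265 = 0.331.

α = 0.496, β = 0.331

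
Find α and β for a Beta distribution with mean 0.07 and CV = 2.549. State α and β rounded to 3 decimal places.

Var = (CV·μ)² = (2.549×0.07)² = 0.031837.
α+β = μ(1−μ)/Var − 1 = 0.0651/0.031837 − 1 = 1.0448.
Thus α = 0.07·1.0448 = 0.073 and β = 0.93·1.0448 = 0.972.

α = 0.073, β = 0.972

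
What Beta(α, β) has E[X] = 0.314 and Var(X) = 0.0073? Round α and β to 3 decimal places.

Let s = α+β. The Beta variance is μ(1−μ)/(s+1).
So s+1 = μ(1−μ)/σ² = (0.314×0.686)/0.0073 = 0.215404/0.0073 = 29.5074, giving s = 28.5074.
Then α = μs = 0.314×28.5074 = 8.951 and β = (1−μ)s = 0.686×28.5074 = 19.556.

α = 8.951, β = 19.556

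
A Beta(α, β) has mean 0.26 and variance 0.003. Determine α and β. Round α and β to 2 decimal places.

α = 16.41, β = 46.72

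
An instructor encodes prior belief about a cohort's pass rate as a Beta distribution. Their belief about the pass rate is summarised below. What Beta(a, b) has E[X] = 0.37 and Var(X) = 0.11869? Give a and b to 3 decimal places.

Let s = a+b. The Beta variance is μ(1−μ)/(s+1).
So s+1 = μ(1−μ)/σ² = (0.37×0.63)/0.11869 = 0.2331/0.11869 = 1.9639, giving s = 0.9639.
Then a = μs = 0.37×0.9639 = 0.357 and b = (1−μ)s = 0.63×0.9639 = 0.607.

a = 0.357, b = 0.607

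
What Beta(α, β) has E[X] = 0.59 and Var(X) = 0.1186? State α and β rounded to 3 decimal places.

By moment matching, α+β = μ(1−μ)/σ² − 1 = (0.59·0.41)/0.1186 − 1 = 2.0396 − 1 = 1.0396.
Since α/(α+β) = μ, α = 0.59·1.0396 = 0.613 and β = 0.41·1.0396 = 0.426.

α = 0.613, β = 0.426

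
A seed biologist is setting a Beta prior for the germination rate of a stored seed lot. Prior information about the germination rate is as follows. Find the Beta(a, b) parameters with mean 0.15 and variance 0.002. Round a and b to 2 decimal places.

Let s = a+b. The Beta variance is μ(1−μ)/(s+1).
So s+1 = μ(1−μ)/σ² = (0.15×0.85)/0.002 = 0.1275/0.002 = 63.7500, giving s = 62.7500.
Then a = μs = 0.15×62.7500 = 9.41 and b = (1−μ)s = 0.85×62.7500 = 53.34.

a = 9.41, b = 53.34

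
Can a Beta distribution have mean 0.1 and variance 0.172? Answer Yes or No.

No

A Beta with mean μ has variance μ(1−μ)/(α+β+1) < μ(1−μ).
Here μ(1−μ) = 0.1×0.9 = 0.09, and 0.172 ≥ 0.09.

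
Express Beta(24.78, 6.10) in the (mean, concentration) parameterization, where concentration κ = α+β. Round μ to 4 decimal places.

κ = α+β = 24.78+6.10 = 30.88; μ = α/κ = 24.78/30.88 = 0.8025.

μ = 0.8025, κ = 30.88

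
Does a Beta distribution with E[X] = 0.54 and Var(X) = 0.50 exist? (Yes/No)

No

The Beta variance bound is σ² < μ(1−μ).
Here μ(1−μ) = 0.54×0.46 = 0.2484, and 0.50 ≥ 0.2484.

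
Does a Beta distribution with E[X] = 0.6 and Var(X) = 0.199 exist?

For any Beta, Var(X) < E[X]·(1−E[X]).
Here μ(1−μ) = 0.6×0.4 = 0.24, and 0.199 < 0.24.

Yes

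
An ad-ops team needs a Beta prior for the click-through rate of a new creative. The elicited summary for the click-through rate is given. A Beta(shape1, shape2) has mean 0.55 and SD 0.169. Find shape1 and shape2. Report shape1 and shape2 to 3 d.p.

Variance = 0.169² = 0.028561. The moment-matching identity shape1+shape2 = μ(1−μ)/Var − 1 gives
shape1+shape2 = 0.2475/0.028561 − 1 = 7.6657, so shape1 = μ·7.6657 = 4.216 and shape2 = (1−μ)·7.6657 = 3.450.

shape1 = 4.216, shape2 = 3.450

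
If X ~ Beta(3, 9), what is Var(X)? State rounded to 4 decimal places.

0.0144

μ = 3/12 = 0.250000; Var = μ(1−μ)/(α+β+1) = 0.1875000/13 = 0.0144.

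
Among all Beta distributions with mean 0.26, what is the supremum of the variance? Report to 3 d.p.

Var = μ(1−μ)/(α+β+1), which approaches μ(1−μ) as α+β → 0.
So the supremum is μ(1−μ) = 0.26×0.74 = 0.192.

0.192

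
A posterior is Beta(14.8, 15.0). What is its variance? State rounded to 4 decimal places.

Var = αβ/[(α+β)²(α+β+1)] = (14.8×15.0)/(29.8²×30.8) = 222.00/27351.632 = 0.0081.

0.0081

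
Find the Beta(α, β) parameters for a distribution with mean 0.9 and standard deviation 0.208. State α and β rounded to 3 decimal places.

α = 0.972, β = 0.108

First σ² = 0.043264. Setting α = μn, β = (1−μ)n with n = α+β,
μ(1−μ)/(n+1) = 0.043264 ⇒ n+1 = 0.09/0.043264 = 2.0803 ⇒ n = 1.0803.
Hence α = 0.9×1.0803 = 0.972, β = 0.1×1.0803 = 0.108.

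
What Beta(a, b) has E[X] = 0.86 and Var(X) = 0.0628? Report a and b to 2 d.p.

Write ν = a+b; then a = μν and Var = μ(1−μ)/(ν+1).
ν = μ(1−μ)/Var − 1 = 0.1204/0.0628 − 1 = 0.9172.
a = 0.86·0.9172 = 0.79, b = 0.14·0.9172 = 0.13.

a = 0.79, b = 0.13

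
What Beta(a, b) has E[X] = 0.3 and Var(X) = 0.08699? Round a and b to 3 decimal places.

By moment matching, a+b = μ(1−μ)/σ² − 1 = (0.3·0.7)/0.08699 − 1 = 2.4141 − 1 = 1.4141.
Since a/(a+b) = μ, a = 0.3·1.4141 = 0.424 and b = 0.7·1.4141 = 0.990.

a = 0.424, b = 0.990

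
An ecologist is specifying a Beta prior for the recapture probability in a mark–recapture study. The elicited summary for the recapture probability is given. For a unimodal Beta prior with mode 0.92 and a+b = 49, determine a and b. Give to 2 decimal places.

Mode = (a−1)/(κ−2) with κ = a+b, so a−1 = 0.92·47 = 43.24.
a = 44.24; b = κ − a = 4.76.

a = 44.24, b = 4.76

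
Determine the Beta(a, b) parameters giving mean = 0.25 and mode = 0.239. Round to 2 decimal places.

a = 11.86, b = 35.59

With s = a+b: μ = a/s and mode = (a−1)/(s−2). Eliminating a = μs,
μs − 1 = m(s−2) ⇒ s(μ−m) = 1−2m ⇒ s = 0.522/0.011 = 47.4545.
So a = μs = 11.86, b = (1−μ)s = 35.59.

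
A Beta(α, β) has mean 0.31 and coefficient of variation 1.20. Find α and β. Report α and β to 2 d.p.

α = 0.17, β = 0.38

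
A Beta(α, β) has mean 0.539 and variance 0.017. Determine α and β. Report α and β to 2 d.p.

α = 7.34, β = 6.28

Let s = α+β. The Beta variance is μ(1−μ)/(s+1).
So s+1 = μ(1−μ)/σ² = (0.539×0.461)/0.017 = 0.248479/0.017 = 14.6164, giving s = 13.6164.
Then α = μs = 0.539×13.6164 = 7.34 and β = (1−μ)s = 0.461×13.6164 = 6.28.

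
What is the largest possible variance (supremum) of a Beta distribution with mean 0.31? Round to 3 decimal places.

0.214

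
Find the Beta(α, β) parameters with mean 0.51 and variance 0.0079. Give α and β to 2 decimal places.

By moment matching, α+β = μ(1−μ)/σ² − 1 = (0.51·0.49)/0.0079 − 1 = 31.6329 − 1 = 30.6329.
Since α/(α+β) = μ, α = 0.51·30.6329 = 15.62 and β = 0.49·30.6329 = 15.01.

α = 15.62, β = 15.01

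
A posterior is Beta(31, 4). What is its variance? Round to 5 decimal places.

0.00281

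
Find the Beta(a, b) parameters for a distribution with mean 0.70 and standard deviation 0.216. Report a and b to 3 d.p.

a = 2.451, b = 1.050

Variance = 0.216² = 0.046656. The moment-matching identity a+b = μ(1−μ)/Var − 1 gives
a+b = 0.2100/0.046656 − 1 = 3.5010, so a = μ·3.5010 = 2.451 and b = (1−μ)·3.5010 = 1.050.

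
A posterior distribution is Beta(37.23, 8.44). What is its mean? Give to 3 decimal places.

0.815

E[X] = α/(α+β) = 37.23/45.67 = 0.815.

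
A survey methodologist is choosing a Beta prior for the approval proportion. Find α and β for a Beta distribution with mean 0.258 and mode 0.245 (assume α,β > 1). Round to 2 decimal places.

With s = α+β: μ = α/s and mode = (α−1)/(s−2). Eliminating α = μs,
μs − 1 = m(s−2) ⇒ s(μ−m) = 1−2m ⇒ s = 0.510/0.013 = 39.2308.
So α = μs = 10.12, β = (1−μ)s = 29.11.

α = 10.12, β = 29.11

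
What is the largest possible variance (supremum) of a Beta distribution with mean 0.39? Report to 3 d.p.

Var = μ(1−μ)/(α+β+1), which approaches μ(1−μ) as α+β → 0.
So the supremum is μ(1−μ) = 0.39×0.61 = 0.238.

0.238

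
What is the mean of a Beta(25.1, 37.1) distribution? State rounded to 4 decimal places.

0.4035

E[X] = α/(α+β) = 25.1/62.2 = 0.4035.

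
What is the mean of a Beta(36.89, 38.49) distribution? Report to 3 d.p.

0.489

The Beta mean is α/(α+β) = 36.89/(36.89+38.49) = 0.489.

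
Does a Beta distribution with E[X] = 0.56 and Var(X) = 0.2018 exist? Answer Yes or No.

Yes

For any Beta, Var(X) < E[X]·(1−E[X]).
Here μ(1−μ) = 0.56×0.44 = 0.2464, and 0.2018 < 0.2464.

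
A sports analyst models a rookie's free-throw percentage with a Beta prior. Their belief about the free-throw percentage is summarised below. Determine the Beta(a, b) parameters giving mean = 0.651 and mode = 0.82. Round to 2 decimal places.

a = 2.47, b = 1.32

With s = a+b: μ = a/s and mode = (a−1)/(s−2). Eliminating a = μs,
μs − 1 = m(s−2) ⇒ s(μ−m) = 1−2m ⇒ s = -0.64/-0.169 = 3.7870.
So a = μs = 2.47, b = (1−μ)s = 1.32.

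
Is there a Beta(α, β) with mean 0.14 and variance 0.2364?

A Beta with mean μ has variance μ(1−μ)/(α+β+1) < μ(1−μ).
Here μ(1−μ) = 0.14×0.86 = 0.1204, and 0.2364 ≥ 0.1204.

No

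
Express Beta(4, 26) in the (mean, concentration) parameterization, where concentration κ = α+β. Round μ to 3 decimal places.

κ = α+β = 4+26 = 30; μ = α/κ = 4/30 = 0.133.

μ = 0.133, κ = 30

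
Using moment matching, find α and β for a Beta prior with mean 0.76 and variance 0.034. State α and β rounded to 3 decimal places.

Let s = α+β. The Beta variance is μ(1−μ)/(s+1).
So s+1 = μ(1−μ)/σ² = (0.76×0.24)/0.034 = 0.1824/0.034 = 5.3647, giving s = 4.3647.
Then α = μs = 0.76×4.3647 = 3.317 and β = (1−μ)s = 0.24×4.3647 = 1.048.

α = 3.317, β = 1.048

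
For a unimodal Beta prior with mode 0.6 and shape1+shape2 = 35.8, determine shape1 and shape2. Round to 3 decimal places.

Mode = (shape1−1)/(κ−2) with κ = shape1+shape2, so shape1−1 = 0.6·33.8 = 20.280.
shape1 = 21.280; shape2 = κ − shape1 = 14.520.

shape1 = 21.280, shape2 = 14.520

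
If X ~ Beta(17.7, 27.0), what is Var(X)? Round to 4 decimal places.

0.0052

α+β = 44.7 and αβ = 477.90, so Var = αβ/[(α+β)²(α+β+1)] = 477.90/91312.713 = 0.0052.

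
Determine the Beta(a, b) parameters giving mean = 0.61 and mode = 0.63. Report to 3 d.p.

Let s = a+b. Mean gives a = μs = 0.61s; mode gives (a−1)/(s−2) = 0.63.
Substituting: 0.61s − 1 = 0.63(s−2) = 0.63s − 1.26, so -0.02s = -0.26 and s = 13.0000.
Then a = 0.61×13.0000 = 7.930 and b = s−a = 5.070.

a = 7.930, b = 5.070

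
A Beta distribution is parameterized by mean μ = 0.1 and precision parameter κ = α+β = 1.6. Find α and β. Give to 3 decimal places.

α = μκ = 0.1×1.6 = 0.160 and β = (1−μ)κ = 0.9×1.6 = 1.440.

α = 0.160, β = 1.440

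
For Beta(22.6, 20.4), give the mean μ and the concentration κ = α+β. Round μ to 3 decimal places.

μ = 0.526, κ = 43.0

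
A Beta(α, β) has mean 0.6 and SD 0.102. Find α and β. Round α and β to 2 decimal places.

First σ² = 0.010404. Setting α = μn, β = (1−μ)n with n = α+β,
μ(1−μ)/(n+1) = 0.010404 ⇒ n+1 = 0.24/0.010404 = 23.0681 ⇒ n = 22.0681.
Hence α = 0.6×22.0681 = 13.24, β = 0.4×22.0681 = 8.83.

α = 13.24, β = 8.83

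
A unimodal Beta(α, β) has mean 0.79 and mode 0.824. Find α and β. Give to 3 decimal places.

Let s = α+β. Mean gives α = μs = 0.79s; mode gives (α−1)/(s−2) = 0.824.
Substituting: 0.79s − 1 = 0.824(s−2) = 0.824s − 1.648, so -0.034s = -0.648 and s = 19.0588.
Then α = 0.79×19.0588 = 15.056 and β = s−α = 4.002.

α = 15.056, β = 4.002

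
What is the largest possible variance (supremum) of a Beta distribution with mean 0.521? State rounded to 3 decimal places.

Var = μ(1−μ)/(α+β+1), which approaches μ(1−μ) as α+β → 0.
So the supremum is μ(1−μ) = 0.521×0.479 = 0.250.

0.250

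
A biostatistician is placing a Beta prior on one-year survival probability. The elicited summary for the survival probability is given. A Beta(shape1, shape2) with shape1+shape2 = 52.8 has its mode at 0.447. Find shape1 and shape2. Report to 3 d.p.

Since the density peak of Beta(shape1,shape2) is at (shape1−1)/(shape1+shape2−2),
shape1 = 1 + 0.447(52.8−2) = 23.708 and shape2 = 52.8 − 23.708 = 29.092.

shape1 = 23.708, shape2 = 29.092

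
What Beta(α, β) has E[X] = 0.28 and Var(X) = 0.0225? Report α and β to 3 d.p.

Let s = α+β. The Beta variance is μ(1−μ)/(s+1).
So s+1 = μ(1−μ)/σ² = (0.28×0.72)/0.0225 = 0.2016/0.0225 = 8.9600, giving s = 7.9600.
Then α = μs = 0.28×7.9600 = 2.229 and β = (1−μ)s = 0.72×7.9600 = 5.731.

α = 2.229, β = 5.731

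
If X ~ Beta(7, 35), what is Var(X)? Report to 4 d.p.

α+β = 42 and αβ = 245, so Var = αβ/[(α+β)²(α+β+1)] = 245/75852 = 0.0032.

0.0032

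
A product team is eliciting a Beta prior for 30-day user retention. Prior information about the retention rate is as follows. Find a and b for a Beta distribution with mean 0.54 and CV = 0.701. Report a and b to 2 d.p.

a = 0.40, b = 0.34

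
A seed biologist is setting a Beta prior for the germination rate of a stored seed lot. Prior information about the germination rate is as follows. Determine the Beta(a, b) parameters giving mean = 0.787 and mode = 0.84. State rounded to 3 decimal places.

With s = a+b: μ = a/s and mode = (a−1)/(s−2). Eliminating a = μs,
μs − 1 = m(s−2) ⇒ s(μ−m) = 1−2m ⇒ s = -0.68/-0.053 = 12.8302.
So a = μs = 10.097, b = (1−μ)s = 2.733.

a = 10.097, b = 2.733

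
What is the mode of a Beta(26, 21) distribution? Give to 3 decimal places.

The density x^(α−1)(1−x)^(β−1) is maximised at (α−1)/(α+β−2) = 25/45 = 0.556.

0.556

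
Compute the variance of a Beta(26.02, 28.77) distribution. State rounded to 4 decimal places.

0.0045

α+β = 54.79 and αβ = 748.5954, so Var = αβ/[(α+β)²(α+β+1)] = 748.5954/167478.461339 = 0.0045.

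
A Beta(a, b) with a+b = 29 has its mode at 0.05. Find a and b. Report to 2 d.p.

a = 2.35, b = 26.65

For a,b>1 the mode is (a−1)/(a+b−2), so a = mode·(κ−2)+1 = 0.05×27+1 = 2.35.
And b = (1−mode)·(κ−2)+1 = 0.95×27+1 = 26.65.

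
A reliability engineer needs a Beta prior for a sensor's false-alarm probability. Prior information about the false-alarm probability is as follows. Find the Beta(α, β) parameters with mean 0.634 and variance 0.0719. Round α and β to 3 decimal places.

Write ν = α+β; then α = μν and Var = μ(1−μ)/(ν+1).
ν = μ(1−μ)/Var − 1 = 0.232044/0.0719 − 1 = 2.2273.
α = 0.634·2.2273 = 1.412, β = 0.366·2.2273 = 0.815.

α = 1.412, β = 0.815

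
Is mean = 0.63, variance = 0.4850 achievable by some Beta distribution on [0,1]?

A Beta with mean μ has variance μ(1−μ)/(α+β+1) < μ(1−μ).
Here μ(1−μ) = 0.63×0.37 = 0.2331, and 0.4850 ≥ 0.2331.

No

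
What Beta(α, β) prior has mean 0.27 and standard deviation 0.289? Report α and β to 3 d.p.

Variance = 0.289² = 0.083521. The moment-matching identity α+β = μ(1−μ)/Var − 1 gives
α+β = 0.1971/0.083521 − 1 = 1.3599, so α = μ·1.3599 = 0.367 and β = (1−μ)·1.3599 = 0.993.

α = 0.367, β = 0.993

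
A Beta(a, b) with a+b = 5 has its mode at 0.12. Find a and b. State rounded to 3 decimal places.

a = 1.360, b = 3.640

Since the density peak of Beta(a,b) is at (a−1)/(a+b−2),
a = 1 + 0.12(5−2) = 1.360 and b = 5 − 1.360 = 3.640.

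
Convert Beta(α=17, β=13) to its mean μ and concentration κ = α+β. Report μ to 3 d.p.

μ = 0.567, κ = 30

κ = α+β = 17+13 = 30; μ = α/κ = 17/30 = 0.567.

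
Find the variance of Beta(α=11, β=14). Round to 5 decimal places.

0.00948

μ = 11/25 = 0.440000; Var = μ(1−μ)/(α+β+1) = 0.2464000/26 = 0.00948.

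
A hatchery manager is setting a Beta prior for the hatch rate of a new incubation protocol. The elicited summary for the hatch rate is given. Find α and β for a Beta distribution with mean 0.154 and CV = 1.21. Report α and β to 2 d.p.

α = 0.42, β = 2.33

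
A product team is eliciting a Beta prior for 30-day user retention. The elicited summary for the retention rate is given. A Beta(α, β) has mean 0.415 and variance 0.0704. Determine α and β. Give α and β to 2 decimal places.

α = 1.02, β = 1.43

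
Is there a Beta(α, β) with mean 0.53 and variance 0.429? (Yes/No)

No

For any Beta, Var(X) < E[X]·(1−E[X]).
Here μ(1−μ) = 0.53×0.47 = 0.2491, and 0.429 ≥ 0.2491.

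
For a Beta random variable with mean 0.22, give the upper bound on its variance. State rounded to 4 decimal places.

For fixed mean μ the Beta variance is μ(1−μ)/(α+β+1), increasing as α+β decreases.
Its least upper bound (not attained) is μ(1−μ) = 0.22·0.78 = 0.1716.

0.1716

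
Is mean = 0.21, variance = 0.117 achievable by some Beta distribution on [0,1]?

Yes

A Beta with mean μ has variance μ(1−μ)/(α+β+1) < μ(1−μ).
Here μ(1−μ) = 0.21×0.79 = 0.1659, and 0.117 < 0.1659.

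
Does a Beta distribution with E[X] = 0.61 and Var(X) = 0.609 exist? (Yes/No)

No

A Beta with mean μ has variance μ(1−μ)/(α+β+1) < μ(1−μ).
Here μ(1−μ) = 0.61×0.39 = 0.2379, and 0.609 ≥ 0.2379.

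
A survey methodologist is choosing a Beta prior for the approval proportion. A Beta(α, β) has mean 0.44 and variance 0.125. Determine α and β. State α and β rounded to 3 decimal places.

α = 0.427, β = 0.544

Let s = α+β. The Beta variance is μ(1−μ)/(s+1).
So s+1 = μ(1−μ)/σ² = (0.44×0.56)/0.125 = 0.2464/0.125 = 1.9712, giving s = 0.9712.
Then α = μs = 0.44×0.9712 = 0.427 and β = (1−μ)s = 0.56×0.9712 = 0.544.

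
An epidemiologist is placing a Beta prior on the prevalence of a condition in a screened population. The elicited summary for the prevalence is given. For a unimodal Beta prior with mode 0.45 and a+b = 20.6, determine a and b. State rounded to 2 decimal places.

Mode = (a−1)/(κ−2) with κ = a+b, so a−1 = 0.45·18.6 = 8.37.
a = 9.37; b = κ − a = 11.23.

a = 9.37, b = 11.23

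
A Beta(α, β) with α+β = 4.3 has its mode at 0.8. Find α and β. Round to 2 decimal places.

α = 2.84, β = 1.46

For α,β>1 the mode is (α−1)/(α+β−2), so α = mode·(κ−2)+1 = 0.8×2.3+1 = 2.84.
And β = (1−mode)·(κ−2)+1 = 0.2×2.3+1 = 1.46.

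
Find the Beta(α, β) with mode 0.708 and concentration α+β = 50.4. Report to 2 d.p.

α = 35.27, β = 15.13

Mode = (α−1)/(κ−2) with κ = α+β, so α−1 = 0.708·48.4 = 34.27.
α = 35.27; β = κ − α = 15.13.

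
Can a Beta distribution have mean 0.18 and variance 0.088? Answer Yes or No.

Yes

The Beta variance bound is σ² < μ(1−μ).
Here μ(1−μ) = 0.18×0.82 = 0.1476, and 0.088 < 0.1476.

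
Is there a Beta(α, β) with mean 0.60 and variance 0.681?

No

A Beta with mean μ has variance μ(1−μ)/(α+β+1) < μ(1−μ).
Here μ(1−μ) = 0.60×0.40 = 0.2400, and 0.681 ≥ 0.2400.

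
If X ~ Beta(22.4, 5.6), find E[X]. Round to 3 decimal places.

0.800

E[X] = α/(α+β) = 22.4/28.0 = 0.800.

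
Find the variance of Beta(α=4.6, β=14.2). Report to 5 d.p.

α+β = 18.8 and αβ = 65.32, so Var = αβ/[(α+β)²(α+β+1)] = 65.32/6998.112 = 0.00933.

0.00933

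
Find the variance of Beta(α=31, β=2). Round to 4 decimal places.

0.0017

α+β = 33 and αβ = 62, so Var = αβ/[(α+β)²(α+β+1)] = 62/37026 = 0.0017.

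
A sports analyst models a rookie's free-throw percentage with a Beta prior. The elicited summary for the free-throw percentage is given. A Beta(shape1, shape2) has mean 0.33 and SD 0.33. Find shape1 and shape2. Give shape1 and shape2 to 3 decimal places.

shape1 = 0.340, shape2 = 0.690

σ² = 0.33² = 0.1089.
With s = shape1+shape2, Var = μ(1−μ)/(s+1), so s+1 = (0.33×0.67)/0.1089 = 2.0303 and s = 1.0303.
shape1 = μs = 0.340, shape2 = (1−μ)s = 0.690.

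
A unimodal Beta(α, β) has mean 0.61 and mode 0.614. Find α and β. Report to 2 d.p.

α = 34.77, β = 22.23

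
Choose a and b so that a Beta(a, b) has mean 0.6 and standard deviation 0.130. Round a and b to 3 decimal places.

a = 7.921, b = 5.280

First σ² = 0.016900. Setting a = μn, b = (1−μ)n with n = a+b,
μ(1−μ)/(n+1) = 0.016900 ⇒ n+1 = 0.24/0.016900 = 14.2012 ⇒ n = 13.2012.
Hence a = 0.6×13.2012 = 7.921, b = 0.4×13.2012 = 5.280.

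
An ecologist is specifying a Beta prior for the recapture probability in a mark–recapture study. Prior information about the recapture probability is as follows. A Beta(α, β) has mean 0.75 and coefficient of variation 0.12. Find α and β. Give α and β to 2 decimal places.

Var = (CV·μ)² = (0.12×0.75)² = 0.008100.
α+β = μ(1−μ)/Var − 1 = 0.1875/0.008100 − 1 = 22.1481.
Thus α = 0.75·22.1481 = 16.61 and β = 0.25·22.1481 = 5.54.

α = 16.61, β = 5.54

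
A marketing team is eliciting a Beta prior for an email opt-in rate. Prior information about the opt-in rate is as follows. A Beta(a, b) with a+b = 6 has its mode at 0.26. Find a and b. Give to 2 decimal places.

a = 2.04, b = 3.96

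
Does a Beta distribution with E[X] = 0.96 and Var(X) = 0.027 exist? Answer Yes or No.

A Beta with mean μ has variance μ(1−μ)/(α+β+1) < μ(1−μ).
Here μ(1−μ) = 0.96×0.04 = 0.0384, and 0.027 < 0.0384.

Yes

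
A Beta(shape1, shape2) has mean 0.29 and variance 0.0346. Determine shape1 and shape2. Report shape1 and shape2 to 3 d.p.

shape1 = 1.436, shape2 = 3.515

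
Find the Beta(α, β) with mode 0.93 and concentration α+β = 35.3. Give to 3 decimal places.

For α,β>1 the mode is (α−1)/(α+β−2), so α = mode·(κ−2)+1 = 0.93×33.3+1 = 31.969.
And β = (1−mode)·(κ−2)+1 = 0.07×33.3+1 = 3.331.

α = 31.969, β = 3.331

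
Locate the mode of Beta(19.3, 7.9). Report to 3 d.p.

0.726

The density x^(α−1)(1−x)^(β−1) is maximised at (α−1)/(α+β−2) = 18.3/25.2 = 0.726.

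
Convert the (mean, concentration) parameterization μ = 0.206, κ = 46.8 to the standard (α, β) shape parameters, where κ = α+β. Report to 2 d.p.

α = 9.64, β = 37.16

α = μκ = 0.206×46.8 = 9.64 and β = (1−μ)κ = 0.794×46.8 = 37.16.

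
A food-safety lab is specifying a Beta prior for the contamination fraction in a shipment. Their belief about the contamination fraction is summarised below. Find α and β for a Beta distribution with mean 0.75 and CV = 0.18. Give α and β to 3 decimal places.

α = 6.966, β = 2.322

Var = (CV·μ)² = (0.18×0.75)² = 0.018225.
α+β = μ(1−μ)/Var − 1 = 0.1875/0.018225 − 1 = 9.2881.
Thus α = 0.75·9.2881 = 6.966 and β = 0.25·9.2881 = 2.322.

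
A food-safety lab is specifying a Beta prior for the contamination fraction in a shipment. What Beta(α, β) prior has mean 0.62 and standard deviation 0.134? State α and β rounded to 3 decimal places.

α = 7.515, β = 4.606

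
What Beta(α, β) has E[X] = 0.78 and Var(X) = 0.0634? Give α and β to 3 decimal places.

By moment matching, α+β = μ(1−μ)/σ² − 1 = (0.78·0.22)/0.0634 − 1 = 2.7066 − 1 = 1.7066.
Since α/(α+β) = μ, α = 0.78·1.7066 = 1.331 and β = 0.22·1.7066 = 0.375.

α = 1.331, β = 0.375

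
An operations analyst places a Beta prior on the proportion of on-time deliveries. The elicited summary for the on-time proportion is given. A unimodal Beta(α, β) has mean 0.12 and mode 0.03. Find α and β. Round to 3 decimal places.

α = 1.253, β = 9.191

With s = α+β: μ = α/s and mode = (α−1)/(s−2). Eliminating α = μs,
μs − 1 = m(s−2) ⇒ s(μ−m) = 1−2m ⇒ s = 0.94/0.09 = 10.4444.
So α = μs = 1.253, β = (1−μ)s = 9.191.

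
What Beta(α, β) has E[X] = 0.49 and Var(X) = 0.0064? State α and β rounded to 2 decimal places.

α = 18.64, β = 19.40

Let s = α+β. The Beta variance is μ(1−μ)/(s+1).
So s+1 = μ(1−μ)/σ² = (0.49×0.51)/0.0064 = 0.2499/0.0064 = 39.0469, giving s = 38.0469.
Then α = μs = 0.49×38.0469 = 18.64 and β = (1−μ)s = 0.51×38.0469 = 19.40.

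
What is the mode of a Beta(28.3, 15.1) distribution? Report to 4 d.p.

0.6594

With α,β > 1, mode = (α−1)/(α+β−2) = 27.3/41.4 = 0.6594.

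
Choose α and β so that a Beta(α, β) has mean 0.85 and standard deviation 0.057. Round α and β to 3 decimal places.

α = 32.506, β = 5.736

First σ² = 0.003249. Setting α = μn, β = (1−μ)n with n = α+β,
μ(1−μ)/(n+1) = 0.003249 ⇒ n+1 = 0.1275/0.003249 = 39.2428 ⇒ n = 38.2428.
Hence α = 0.85×38.2428 = 32.506, β = 0.15×38.2428 = 5.736.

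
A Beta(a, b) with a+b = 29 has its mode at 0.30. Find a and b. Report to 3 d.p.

Mode = (a−1)/(κ−2) with κ = a+b, so a−1 = 0.30·27 = 8.100.
a = 9.100; b = κ − a = 19.900.

a = 9.100, b = 19.900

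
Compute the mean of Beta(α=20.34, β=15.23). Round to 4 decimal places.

0.5718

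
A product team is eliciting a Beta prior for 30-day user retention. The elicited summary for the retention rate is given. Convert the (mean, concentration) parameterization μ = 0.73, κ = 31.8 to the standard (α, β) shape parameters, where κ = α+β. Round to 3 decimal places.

α = 23.214, β = 8.586

Split κ in proportion μ : (1−μ): α = 0.73·31.8 = 23.214, β = 31.8 − 23.214 = 8.586.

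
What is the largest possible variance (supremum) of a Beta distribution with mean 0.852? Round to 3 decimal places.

For fixed mean μ the Beta variance is μ(1−μ)/(α+β+1), increasing as α+β decreases.
Its least upper bound (not attained) is μ(1−μ) = 0.852·0.148 = 0.126.

0.126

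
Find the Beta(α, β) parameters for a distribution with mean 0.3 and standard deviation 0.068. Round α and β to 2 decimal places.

Variance = 0.068² = 0.004624. The moment-matching identity α+β = μ(1−μ)/Var − 1 gives
α+β = 0.21/0.004624 − 1 = 44.4152, so α = μ·44.4152 = 13.32 and β = (1−μ)·44.4152 = 31.09.

α = 13.32, β = 31.09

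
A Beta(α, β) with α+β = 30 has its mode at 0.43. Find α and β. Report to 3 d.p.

Since the density peak of Beta(α,β) is at (α−1)/(α+β−2),
α = 1 + 0.43(30−2) = 13.040 and β = 30 − 13.040 = 16.960.

α = 13.040, β = 16.960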